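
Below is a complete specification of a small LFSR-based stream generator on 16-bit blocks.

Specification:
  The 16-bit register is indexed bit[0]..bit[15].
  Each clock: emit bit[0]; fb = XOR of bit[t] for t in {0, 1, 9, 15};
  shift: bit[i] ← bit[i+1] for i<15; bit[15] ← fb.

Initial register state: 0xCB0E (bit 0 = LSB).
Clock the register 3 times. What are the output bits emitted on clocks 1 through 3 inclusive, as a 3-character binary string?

011

reg_0 = 0xCB0E
clock 1: out=0, reg = 0xE587
clock 2: out=1, reg = 0xF2C3
clock 3: out=1, reg = 0x7961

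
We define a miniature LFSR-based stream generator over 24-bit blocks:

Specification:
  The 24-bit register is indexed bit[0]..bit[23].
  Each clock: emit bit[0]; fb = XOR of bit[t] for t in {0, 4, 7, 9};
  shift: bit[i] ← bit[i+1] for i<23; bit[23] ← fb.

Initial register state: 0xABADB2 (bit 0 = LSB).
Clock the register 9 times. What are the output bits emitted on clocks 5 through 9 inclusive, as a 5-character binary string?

11011

reg_0 = 0xABADB2
clock 1: out=0, reg = 0x55D6D9
clock 2: out=1, reg = 0x2AEB6C
clock 3: out=0, reg = 0x9575B6
clock 4: out=0, reg = 0x4ABADB
clock 5: out=1, reg = 0x255D6D
clock 6: out=1, reg = 0x92AEB6
clock 7: out=0, reg = 0xC9575B
clock 8: out=1, reg = 0xE4ABAD
clock 9: out=1, reg = 0xF255D6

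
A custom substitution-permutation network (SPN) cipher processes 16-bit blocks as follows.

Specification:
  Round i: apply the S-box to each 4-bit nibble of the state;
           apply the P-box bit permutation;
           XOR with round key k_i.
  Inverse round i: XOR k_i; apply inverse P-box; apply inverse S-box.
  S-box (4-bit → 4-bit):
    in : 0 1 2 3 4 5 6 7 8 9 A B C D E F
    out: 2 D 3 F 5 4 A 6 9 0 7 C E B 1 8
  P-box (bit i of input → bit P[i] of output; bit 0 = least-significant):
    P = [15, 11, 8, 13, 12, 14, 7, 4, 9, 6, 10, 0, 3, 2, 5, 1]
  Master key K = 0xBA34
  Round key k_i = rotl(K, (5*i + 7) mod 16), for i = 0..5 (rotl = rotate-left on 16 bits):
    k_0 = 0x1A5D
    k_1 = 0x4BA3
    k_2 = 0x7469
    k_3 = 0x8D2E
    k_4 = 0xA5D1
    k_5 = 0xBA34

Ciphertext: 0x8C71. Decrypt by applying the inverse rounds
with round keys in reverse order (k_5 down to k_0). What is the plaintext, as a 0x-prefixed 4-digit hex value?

0xA3F7

s_0 = ciphertext = 0x8C71
s_1 = InvRound(s_0, k_5) = 0x03EF
s_2 = InvRound(s_1, k_4) = 0x34F8
s_3 = InvRound(s_2, k_3) = 0x6013
s_4 = InvRound(s_3, k_2) = 0x1789
s_5 = InvRound(s_4, k_1) = 0x1520
s_6 = InvRound(s_5, k_0) = 0xA3F7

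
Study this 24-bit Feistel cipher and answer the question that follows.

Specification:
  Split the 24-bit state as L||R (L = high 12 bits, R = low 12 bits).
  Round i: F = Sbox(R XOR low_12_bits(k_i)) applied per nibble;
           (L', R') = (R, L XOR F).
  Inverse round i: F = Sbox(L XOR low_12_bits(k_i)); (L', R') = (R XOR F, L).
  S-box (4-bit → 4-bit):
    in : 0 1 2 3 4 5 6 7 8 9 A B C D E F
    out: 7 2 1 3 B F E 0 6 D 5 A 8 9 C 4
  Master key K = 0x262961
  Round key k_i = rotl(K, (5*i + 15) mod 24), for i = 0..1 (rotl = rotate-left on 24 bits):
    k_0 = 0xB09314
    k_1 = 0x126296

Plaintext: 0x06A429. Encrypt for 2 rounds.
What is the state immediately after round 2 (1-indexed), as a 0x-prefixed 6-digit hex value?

0x0535A6

s_0 = plaintext = 0x06A429
s_1 = Round(s_0, k_0) = 0x429053
s_2 = Round(s_1, k_1) = 0x0535A6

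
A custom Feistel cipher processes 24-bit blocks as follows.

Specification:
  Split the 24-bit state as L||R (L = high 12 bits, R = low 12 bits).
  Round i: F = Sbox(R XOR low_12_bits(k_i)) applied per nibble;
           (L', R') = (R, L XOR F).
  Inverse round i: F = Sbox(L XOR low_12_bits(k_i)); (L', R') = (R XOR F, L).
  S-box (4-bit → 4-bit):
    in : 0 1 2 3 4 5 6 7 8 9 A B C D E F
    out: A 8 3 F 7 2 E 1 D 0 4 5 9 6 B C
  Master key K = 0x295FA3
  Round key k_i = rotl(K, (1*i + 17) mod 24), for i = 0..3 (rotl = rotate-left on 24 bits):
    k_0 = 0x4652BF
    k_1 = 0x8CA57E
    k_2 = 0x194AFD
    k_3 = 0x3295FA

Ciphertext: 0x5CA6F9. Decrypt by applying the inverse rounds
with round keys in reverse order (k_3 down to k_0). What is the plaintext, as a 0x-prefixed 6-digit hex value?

0x94B71F

s_0 = ciphertext = 0x5CA6F9
s_1 = InvRound(s_0, k_3) = 0xC035CA
s_2 = InvRound(s_1, k_2) = 0xB01C03
s_3 = InvRound(s_2, k_1) = 0x71FB01
s_4 = InvRound(s_3, k_0) = 0x94B71F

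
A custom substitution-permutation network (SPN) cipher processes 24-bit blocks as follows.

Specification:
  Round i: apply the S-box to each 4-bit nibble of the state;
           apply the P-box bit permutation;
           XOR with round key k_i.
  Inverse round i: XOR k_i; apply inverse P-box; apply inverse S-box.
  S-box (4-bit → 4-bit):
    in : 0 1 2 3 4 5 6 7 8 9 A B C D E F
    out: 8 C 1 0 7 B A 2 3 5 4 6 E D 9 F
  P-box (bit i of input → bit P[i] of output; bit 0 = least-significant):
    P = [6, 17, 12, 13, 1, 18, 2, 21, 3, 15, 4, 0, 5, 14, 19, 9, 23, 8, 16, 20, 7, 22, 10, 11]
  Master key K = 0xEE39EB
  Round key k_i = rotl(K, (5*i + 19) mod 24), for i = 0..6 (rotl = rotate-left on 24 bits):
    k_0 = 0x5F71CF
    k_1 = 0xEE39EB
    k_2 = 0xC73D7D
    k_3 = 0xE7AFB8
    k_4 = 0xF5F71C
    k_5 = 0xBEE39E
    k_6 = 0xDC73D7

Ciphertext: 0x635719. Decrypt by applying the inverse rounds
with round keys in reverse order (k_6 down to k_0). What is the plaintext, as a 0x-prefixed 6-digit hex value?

0x876594

s_0 = ciphertext = 0x635719
s_1 = InvRound(s_0, k_6) = 0x9DA2F5
s_2 = InvRound(s_1, k_5) = 0x3B8EE8
s_3 = InvRound(s_2, k_4) = 0x584ABF
s_4 = InvRound(s_3, k_3) = 0xAFB6F6
s_5 = InvRound(s_4, k_2) = 0x5715E3
s_6 = InvRound(s_5, k_1) = 0x1DA200
s_7 = InvRound(s_6, k_0) = 0x876594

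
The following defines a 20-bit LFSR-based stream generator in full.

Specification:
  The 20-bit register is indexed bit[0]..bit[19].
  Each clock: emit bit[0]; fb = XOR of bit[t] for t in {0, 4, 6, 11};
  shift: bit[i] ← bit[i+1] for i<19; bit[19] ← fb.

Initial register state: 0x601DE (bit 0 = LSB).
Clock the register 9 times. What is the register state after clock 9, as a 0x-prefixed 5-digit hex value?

reg_0 = 0x601DE
clock 1: out=0, reg = 0x300EF
clock 2: out=1, reg = 0x18077
clock 3: out=1, reg = 0x8C03B
clock 4: out=1, reg = 0x4601D
clock 5: out=1, reg = 0x2300E
clock 6: out=0, reg = 0x11807
clock 7: out=1, reg = 0x08C03
clock 8: out=1, reg = 0x04601
clock 9: out=1, reg = 0x82300

0x82300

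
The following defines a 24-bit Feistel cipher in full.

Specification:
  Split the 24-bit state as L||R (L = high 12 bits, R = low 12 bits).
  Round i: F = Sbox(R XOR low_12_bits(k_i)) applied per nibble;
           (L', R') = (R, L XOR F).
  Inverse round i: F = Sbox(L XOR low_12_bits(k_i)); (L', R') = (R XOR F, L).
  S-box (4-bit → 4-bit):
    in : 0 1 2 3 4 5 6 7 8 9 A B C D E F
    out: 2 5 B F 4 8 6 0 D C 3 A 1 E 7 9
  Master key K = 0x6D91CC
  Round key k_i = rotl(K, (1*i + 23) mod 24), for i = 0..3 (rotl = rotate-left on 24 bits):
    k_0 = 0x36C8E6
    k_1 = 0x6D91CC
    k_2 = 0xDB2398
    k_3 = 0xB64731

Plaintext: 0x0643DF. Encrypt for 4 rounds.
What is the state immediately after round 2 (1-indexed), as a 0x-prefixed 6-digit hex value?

s_0 = plaintext = 0x0643DF
s_1 = Round(s_0, k_0) = 0x3DFA98
s_2 = Round(s_1, k_1) = 0xA9895B
s_3 = Round(s_2, k_2) = 0x95B987
s_4 = Round(s_3, k_3) = 0x987EFD

0xA9895B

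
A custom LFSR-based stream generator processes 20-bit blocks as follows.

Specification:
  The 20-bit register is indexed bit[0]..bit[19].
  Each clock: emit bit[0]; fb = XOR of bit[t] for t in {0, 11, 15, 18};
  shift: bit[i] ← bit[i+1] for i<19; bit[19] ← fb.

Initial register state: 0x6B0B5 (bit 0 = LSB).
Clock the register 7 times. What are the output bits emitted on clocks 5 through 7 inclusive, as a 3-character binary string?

reg_0 = 0x6B0B5
clock 1: out=1, reg = 0xB585A
clock 2: out=0, reg = 0xDAC2D
clock 3: out=1, reg = 0x6D616
clock 4: out=0, reg = 0x36B0B
clock 5: out=1, reg = 0x1B585
clock 6: out=1, reg = 0x0DAC2
clock 7: out=0, reg = 0x06D61

110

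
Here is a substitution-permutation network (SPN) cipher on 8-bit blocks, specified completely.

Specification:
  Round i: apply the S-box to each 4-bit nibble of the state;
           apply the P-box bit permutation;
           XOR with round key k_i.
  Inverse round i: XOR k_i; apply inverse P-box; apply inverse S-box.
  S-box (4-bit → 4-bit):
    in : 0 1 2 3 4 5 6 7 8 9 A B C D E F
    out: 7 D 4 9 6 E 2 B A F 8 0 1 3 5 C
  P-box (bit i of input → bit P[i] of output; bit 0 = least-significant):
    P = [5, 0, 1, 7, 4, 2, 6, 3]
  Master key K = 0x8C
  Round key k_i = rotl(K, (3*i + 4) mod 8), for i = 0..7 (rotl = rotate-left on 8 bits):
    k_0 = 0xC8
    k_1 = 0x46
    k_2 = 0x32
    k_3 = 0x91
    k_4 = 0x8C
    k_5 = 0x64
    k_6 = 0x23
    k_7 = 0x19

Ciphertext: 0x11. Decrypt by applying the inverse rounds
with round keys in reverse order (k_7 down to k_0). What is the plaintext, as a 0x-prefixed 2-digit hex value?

0x03

s_0 = ciphertext = 0x11
s_1 = InvRound(s_0, k_7) = 0xAB
s_2 = InvRound(s_1, k_6) = 0xAA
s_3 = InvRound(s_2, k_5) = 0x5F
s_4 = InvRound(s_3, k_4) = 0xE5
s_5 = InvRound(s_4, k_3) = 0x0C
s_6 = InvRound(s_5, k_2) = 0x7E
s_7 = InvRound(s_6, k_1) = 0x3C
s_8 = InvRound(s_7, k_0) = 0x03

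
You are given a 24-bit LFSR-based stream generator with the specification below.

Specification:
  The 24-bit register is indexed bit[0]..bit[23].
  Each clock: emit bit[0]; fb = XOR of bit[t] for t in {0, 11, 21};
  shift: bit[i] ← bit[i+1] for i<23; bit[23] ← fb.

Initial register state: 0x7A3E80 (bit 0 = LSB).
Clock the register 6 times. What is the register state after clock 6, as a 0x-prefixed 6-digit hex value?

0x91E8FA

reg_0 = 0x7A3E80
clock 1: out=0, reg = 0x3D1F40
clock 2: out=0, reg = 0x1E8FA0
clock 3: out=0, reg = 0x8F47D0
clock 4: out=0, reg = 0x47A3E8
clock 5: out=0, reg = 0x23D1F4
clock 6: out=0, reg = 0x91E8FA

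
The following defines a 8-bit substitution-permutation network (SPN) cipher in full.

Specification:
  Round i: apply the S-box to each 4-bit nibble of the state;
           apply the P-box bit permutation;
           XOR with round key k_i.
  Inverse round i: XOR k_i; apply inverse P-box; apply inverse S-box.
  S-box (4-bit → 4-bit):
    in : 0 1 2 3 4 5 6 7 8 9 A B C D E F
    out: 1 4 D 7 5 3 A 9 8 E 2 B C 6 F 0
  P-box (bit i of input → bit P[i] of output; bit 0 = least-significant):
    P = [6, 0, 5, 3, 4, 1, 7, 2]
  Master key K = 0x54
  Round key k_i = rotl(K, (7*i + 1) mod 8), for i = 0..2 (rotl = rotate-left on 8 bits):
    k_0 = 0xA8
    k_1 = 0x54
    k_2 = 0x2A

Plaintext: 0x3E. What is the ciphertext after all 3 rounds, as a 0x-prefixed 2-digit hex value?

s_0 = plaintext = 0x3E
s_1 = Round(s_0, k_0) = 0x53
s_2 = Round(s_1, k_1) = 0x27
s_3 = Round(s_2, k_2) = 0xF6

0xF6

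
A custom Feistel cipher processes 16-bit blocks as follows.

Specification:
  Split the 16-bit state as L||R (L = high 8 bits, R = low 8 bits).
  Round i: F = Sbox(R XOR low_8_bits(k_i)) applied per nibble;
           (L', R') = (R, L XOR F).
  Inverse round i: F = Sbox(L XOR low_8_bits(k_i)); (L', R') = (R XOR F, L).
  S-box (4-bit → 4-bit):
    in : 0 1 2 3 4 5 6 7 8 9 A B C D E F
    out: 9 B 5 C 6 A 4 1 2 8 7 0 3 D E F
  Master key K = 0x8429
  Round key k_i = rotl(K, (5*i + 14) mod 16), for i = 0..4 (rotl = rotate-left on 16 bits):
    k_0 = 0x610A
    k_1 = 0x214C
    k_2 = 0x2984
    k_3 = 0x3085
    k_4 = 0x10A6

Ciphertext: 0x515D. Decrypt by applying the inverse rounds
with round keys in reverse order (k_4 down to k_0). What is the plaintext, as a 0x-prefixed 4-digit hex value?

0x4F34

s_0 = ciphertext = 0x515D
s_1 = InvRound(s_0, k_4) = 0xAC51
s_2 = InvRound(s_1, k_3) = 0x09AC
s_3 = InvRound(s_2, k_2) = 0x8109
s_4 = InvRound(s_3, k_1) = 0x3481
s_5 = InvRound(s_4, k_0) = 0x4F34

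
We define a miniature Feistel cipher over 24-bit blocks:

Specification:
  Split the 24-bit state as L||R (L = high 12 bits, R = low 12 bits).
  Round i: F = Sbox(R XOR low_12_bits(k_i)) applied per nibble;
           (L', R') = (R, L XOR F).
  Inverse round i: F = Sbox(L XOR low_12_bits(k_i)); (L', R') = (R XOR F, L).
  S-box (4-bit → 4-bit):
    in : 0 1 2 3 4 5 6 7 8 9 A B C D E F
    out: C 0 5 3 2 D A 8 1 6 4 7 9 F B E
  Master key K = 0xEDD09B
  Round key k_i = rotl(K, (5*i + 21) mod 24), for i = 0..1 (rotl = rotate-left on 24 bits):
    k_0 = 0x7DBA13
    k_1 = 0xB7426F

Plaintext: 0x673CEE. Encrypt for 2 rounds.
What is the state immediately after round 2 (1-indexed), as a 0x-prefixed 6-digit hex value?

s_0 = plaintext = 0x673CEE
s_1 = Round(s_0, k_0) = 0xCEEC9C
s_2 = Round(s_1, k_1) = 0xC9C70D

0xC9C70D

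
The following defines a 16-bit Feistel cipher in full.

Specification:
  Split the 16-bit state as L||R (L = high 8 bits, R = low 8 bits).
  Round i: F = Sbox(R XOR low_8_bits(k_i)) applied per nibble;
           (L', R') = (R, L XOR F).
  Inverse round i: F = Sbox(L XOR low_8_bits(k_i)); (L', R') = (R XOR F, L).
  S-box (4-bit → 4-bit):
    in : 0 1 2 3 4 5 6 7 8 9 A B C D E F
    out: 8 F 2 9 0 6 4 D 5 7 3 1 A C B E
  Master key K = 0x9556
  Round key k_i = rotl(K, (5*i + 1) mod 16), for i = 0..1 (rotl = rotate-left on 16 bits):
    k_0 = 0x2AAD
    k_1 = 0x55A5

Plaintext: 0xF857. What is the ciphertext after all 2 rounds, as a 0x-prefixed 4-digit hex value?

s_0 = plaintext = 0xF857
s_1 = Round(s_0, k_0) = 0x571B
s_2 = Round(s_1, k_1) = 0x1B4C

0x1B4C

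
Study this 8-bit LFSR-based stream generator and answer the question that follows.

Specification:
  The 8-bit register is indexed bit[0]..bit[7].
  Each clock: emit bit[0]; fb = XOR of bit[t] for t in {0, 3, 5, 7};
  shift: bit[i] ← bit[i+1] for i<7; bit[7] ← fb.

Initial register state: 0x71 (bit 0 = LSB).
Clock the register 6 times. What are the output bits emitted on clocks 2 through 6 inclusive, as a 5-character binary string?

00011

reg_0 = 0x71
clock 1: out=1, reg = 0x38
clock 2: out=0, reg = 0x1C
clock 3: out=0, reg = 0x8E
clock 4: out=0, reg = 0x47
clock 5: out=1, reg = 0xA3
clock 6: out=1, reg = 0xD1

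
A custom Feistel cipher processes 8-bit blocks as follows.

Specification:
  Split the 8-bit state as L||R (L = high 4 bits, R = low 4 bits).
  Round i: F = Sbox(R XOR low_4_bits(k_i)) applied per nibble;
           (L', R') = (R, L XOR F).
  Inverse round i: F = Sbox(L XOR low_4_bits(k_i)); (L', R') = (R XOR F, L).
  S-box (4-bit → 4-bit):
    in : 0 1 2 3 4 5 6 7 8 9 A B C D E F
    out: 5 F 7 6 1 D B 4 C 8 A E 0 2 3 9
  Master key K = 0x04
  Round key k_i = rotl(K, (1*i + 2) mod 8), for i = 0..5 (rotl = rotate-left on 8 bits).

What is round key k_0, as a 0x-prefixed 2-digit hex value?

0x10

K = 0x04
k_0 = rotl(K, (1*0+2) mod 8) = rotl(K, 2) = 0x10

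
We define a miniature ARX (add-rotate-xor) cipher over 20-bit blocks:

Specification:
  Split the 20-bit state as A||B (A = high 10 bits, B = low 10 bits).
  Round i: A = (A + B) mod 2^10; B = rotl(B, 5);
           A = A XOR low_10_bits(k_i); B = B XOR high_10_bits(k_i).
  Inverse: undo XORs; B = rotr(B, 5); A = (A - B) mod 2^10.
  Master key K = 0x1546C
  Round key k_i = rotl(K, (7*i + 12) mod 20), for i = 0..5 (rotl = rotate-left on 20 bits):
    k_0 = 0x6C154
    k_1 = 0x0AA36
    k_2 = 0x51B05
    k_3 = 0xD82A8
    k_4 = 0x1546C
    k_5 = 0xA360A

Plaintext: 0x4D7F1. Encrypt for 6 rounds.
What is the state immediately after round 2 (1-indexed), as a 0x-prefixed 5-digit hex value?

0x8DDD6

s_0 = plaintext = 0x4D7F1
s_1 = Round(s_0, k_0) = 0x1CB8F
s_2 = Round(s_1, k_1) = 0x8DDD6
s_3 = Round(s_2, k_2) = 0xC2388
s_4 = Round(s_3, k_3) = 0x0E27C
s_5 = Round(s_4, k_4) = 0xB63C6
s_6 = Round(s_5, k_5) = 0x25253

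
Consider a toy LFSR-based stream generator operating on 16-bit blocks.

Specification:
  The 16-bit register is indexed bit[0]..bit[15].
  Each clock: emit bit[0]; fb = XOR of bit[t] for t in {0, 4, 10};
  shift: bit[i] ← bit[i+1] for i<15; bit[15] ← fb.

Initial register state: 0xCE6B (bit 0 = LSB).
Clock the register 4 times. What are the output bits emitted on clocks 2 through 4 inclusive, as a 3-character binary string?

101

reg_0 = 0xCE6B
clock 1: out=1, reg = 0x6735
clock 2: out=1, reg = 0xB39A
clock 3: out=0, reg = 0xD9CD
clock 4: out=1, reg = 0xECE6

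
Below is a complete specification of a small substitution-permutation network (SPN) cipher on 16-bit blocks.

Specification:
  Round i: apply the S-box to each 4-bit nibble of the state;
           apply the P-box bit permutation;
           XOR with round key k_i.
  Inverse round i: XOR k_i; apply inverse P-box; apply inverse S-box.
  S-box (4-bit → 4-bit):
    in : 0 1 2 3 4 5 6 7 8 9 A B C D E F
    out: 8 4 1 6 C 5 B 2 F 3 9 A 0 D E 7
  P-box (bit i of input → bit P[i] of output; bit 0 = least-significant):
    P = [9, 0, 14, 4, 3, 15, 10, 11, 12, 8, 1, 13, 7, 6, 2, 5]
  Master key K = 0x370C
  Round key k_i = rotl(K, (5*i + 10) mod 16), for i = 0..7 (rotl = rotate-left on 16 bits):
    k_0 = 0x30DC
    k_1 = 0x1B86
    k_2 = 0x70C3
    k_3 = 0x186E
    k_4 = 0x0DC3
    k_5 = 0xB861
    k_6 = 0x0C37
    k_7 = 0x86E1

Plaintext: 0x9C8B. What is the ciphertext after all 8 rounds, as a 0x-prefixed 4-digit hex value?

s_0 = plaintext = 0x9C8B
s_1 = Round(s_0, k_0) = 0xBC05
s_2 = Round(s_1, k_1) = 0x51E6
s_3 = Round(s_2, k_2) = 0xFE54
s_4 = Round(s_3, k_3) = 0x7DB0
s_5 = Round(s_4, k_4) = 0xB591
s_6 = Round(s_5, k_5) = 0x680B
s_7 = Round(s_6, k_6) = 0x35C4
s_8 = Round(s_7, k_7) = 0xD6B7

0xD6B7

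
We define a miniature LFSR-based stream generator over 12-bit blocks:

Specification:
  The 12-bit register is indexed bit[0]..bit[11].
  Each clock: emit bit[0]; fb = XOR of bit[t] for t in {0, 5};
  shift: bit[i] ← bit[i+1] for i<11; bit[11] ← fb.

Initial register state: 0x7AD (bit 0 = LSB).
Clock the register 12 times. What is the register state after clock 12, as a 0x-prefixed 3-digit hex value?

reg_0 = 0x7AD
clock 1: out=1, reg = 0x3D6
clock 2: out=0, reg = 0x1EB
clock 3: out=1, reg = 0x0F5
clock 4: out=1, reg = 0x07A
clock 5: out=0, reg = 0x83D
clock 6: out=1, reg = 0x41E
clock 7: out=0, reg = 0x20F
clock 8: out=1, reg = 0x907
clock 9: out=1, reg = 0xC83
clock 10: out=1, reg = 0xE41
clock 11: out=1, reg = 0xF20
clock 12: out=0, reg = 0xF90

0xF90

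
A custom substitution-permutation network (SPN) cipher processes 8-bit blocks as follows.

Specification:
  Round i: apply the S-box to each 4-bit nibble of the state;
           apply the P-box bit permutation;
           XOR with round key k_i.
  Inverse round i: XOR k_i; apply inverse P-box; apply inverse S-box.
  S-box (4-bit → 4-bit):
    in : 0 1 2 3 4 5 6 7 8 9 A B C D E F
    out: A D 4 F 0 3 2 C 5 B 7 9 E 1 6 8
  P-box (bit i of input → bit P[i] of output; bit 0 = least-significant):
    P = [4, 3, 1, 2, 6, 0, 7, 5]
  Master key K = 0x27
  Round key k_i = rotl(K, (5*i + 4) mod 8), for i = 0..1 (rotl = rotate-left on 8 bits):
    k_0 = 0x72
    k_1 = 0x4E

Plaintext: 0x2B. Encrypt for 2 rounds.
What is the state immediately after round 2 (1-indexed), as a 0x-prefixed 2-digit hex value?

s_0 = plaintext = 0x2B
s_1 = Round(s_0, k_0) = 0xE6
s_2 = Round(s_1, k_1) = 0xC7

0xC7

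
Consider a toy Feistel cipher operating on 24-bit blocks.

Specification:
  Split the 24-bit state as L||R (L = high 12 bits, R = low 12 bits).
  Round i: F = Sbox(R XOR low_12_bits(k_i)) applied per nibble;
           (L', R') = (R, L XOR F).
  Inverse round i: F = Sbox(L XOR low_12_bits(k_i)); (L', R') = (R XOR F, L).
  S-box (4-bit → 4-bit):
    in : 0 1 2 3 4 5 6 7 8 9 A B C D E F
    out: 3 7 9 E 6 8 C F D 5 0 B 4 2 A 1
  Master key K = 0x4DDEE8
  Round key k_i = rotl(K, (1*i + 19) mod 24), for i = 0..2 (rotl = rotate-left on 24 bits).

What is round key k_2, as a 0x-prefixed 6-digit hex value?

0x09BBDD

K = 0x4DDEE8
k_0 = rotl(K, (1*0+19) mod 24) = rotl(K, 19) = 0x426EF7
k_1 = rotl(K, (1*1+19) mod 24) = rotl(K, 20) = 0x84DDEE
k_2 = rotl(K, (1*2+19) mod 24) = rotl(K, 21) = 0x09BBDD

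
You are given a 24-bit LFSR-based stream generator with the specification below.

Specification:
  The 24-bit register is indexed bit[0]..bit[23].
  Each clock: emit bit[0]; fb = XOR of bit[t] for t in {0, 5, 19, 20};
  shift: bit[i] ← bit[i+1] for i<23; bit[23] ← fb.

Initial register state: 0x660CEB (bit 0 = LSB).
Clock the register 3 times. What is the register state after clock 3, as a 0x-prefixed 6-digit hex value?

0xCCC19D

reg_0 = 0x660CEB
clock 1: out=1, reg = 0x330675
clock 2: out=1, reg = 0x99833A
clock 3: out=0, reg = 0xCCC19D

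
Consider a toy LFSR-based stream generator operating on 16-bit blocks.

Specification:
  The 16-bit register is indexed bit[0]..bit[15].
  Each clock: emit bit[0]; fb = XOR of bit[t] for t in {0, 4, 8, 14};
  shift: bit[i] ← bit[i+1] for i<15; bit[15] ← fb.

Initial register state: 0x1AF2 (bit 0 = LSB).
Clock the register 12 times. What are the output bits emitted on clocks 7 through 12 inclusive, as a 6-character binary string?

reg_0 = 0x1AF2
clock 1: out=0, reg = 0x8D79
clock 2: out=1, reg = 0xC6BC
clock 3: out=0, reg = 0x635E
clock 4: out=0, reg = 0xB1AF
clock 5: out=1, reg = 0x58D7
clock 6: out=1, reg = 0xAC6B
clock 7: out=1, reg = 0xD635
clock 8: out=1, reg = 0xEB1A
clock 9: out=0, reg = 0xF58D
clock 10: out=1, reg = 0xFAC6
clock 11: out=0, reg = 0xFD63
clock 12: out=1, reg = 0xFEB1

110101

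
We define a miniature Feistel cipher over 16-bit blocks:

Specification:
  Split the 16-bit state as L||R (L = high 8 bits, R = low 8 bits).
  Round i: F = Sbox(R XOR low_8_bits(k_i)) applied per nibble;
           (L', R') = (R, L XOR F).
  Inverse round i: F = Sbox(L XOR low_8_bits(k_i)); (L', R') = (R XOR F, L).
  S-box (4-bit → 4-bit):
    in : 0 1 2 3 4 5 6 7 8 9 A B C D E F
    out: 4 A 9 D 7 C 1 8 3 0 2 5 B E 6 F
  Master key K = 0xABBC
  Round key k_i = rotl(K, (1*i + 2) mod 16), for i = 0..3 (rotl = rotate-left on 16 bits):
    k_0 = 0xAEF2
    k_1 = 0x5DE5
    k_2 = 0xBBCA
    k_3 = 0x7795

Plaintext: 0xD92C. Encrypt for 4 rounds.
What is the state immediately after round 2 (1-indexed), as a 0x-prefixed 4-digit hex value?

0x3FCE

s_0 = plaintext = 0xD92C
s_1 = Round(s_0, k_0) = 0x2C3F
s_2 = Round(s_1, k_1) = 0x3FCE
s_3 = Round(s_2, k_2) = 0xCE78
s_4 = Round(s_3, k_3) = 0x78A0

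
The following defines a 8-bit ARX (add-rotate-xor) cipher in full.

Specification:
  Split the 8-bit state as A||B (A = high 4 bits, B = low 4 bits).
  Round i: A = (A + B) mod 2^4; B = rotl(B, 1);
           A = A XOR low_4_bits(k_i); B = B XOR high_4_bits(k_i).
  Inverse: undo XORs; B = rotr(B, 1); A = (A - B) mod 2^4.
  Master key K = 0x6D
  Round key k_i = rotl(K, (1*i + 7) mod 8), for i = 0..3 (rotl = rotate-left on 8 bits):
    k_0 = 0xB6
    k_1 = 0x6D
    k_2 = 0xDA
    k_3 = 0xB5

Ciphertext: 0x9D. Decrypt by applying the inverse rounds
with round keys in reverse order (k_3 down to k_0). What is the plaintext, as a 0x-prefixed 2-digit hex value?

0x69

s_0 = ciphertext = 0x9D
s_1 = InvRound(s_0, k_3) = 0x93
s_2 = InvRound(s_1, k_2) = 0xC7
s_3 = InvRound(s_2, k_1) = 0x98
s_4 = InvRound(s_3, k_0) = 0x69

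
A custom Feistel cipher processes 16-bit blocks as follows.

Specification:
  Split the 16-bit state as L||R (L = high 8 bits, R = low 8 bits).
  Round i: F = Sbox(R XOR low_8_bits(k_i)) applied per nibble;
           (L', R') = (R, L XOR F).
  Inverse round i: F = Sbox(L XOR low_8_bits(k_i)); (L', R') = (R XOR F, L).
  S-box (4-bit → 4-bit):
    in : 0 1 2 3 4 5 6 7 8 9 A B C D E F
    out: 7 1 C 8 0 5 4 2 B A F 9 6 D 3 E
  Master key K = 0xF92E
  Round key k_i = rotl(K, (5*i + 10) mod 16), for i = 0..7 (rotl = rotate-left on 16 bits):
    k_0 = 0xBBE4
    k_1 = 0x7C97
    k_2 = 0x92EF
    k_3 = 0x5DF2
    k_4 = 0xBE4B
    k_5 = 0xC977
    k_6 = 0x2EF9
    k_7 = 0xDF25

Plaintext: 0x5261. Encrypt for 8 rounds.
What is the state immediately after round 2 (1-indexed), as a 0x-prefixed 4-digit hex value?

0xE746

s_0 = plaintext = 0x5261
s_1 = Round(s_0, k_0) = 0x61E7
s_2 = Round(s_1, k_1) = 0xE746
s_3 = Round(s_2, k_2) = 0x461D
s_4 = Round(s_3, k_3) = 0x1D78
s_5 = Round(s_4, k_4) = 0x7895
s_6 = Round(s_5, k_5) = 0x9544
s_7 = Round(s_6, k_6) = 0x4408
s_8 = Round(s_7, k_7) = 0x0889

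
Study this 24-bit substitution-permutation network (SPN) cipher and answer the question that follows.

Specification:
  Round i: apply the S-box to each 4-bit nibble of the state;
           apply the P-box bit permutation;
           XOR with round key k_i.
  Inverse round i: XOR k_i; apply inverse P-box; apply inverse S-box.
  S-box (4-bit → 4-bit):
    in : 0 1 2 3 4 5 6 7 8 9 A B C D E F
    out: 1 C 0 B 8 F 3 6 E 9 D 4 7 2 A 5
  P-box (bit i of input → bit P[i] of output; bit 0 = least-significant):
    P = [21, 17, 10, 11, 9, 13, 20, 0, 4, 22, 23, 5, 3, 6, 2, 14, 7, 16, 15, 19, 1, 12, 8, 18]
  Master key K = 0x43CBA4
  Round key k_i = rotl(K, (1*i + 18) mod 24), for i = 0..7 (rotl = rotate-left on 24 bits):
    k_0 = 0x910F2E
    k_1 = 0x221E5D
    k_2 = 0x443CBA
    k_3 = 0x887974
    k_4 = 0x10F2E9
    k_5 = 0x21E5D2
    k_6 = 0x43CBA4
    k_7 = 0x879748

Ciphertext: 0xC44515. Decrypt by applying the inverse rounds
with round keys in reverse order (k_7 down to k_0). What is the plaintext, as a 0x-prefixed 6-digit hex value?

0x1E0758

s_0 = ciphertext = 0xC44515
s_1 = InvRound(s_0, k_7) = 0xD7569D
s_2 = InvRound(s_1, k_6) = 0x8B0A11
s_3 = InvRound(s_2, k_5) = 0xFAEB35
s_4 = InvRound(s_3, k_4) = 0x79CC23
s_5 = InvRound(s_4, k_3) = 0xC77C8F
s_6 = InvRound(s_5, k_2) = 0x2D1A4D
s_7 = InvRound(s_6, k_1) = 0x4E2027
s_8 = InvRound(s_7, k_0) = 0x1E0758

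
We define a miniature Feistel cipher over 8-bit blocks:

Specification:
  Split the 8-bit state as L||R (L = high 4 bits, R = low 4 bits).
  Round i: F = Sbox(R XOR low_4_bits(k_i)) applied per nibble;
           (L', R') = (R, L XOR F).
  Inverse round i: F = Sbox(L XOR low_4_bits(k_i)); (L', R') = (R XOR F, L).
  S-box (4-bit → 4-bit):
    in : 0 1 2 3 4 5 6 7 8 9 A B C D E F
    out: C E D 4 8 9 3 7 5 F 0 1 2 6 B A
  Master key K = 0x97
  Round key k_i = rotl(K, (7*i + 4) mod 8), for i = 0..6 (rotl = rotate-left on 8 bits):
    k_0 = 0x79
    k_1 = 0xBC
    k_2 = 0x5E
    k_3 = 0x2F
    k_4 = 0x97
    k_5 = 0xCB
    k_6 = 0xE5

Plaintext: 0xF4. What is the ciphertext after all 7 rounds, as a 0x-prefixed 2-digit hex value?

0xEB

s_0 = plaintext = 0xF4
s_1 = Round(s_0, k_0) = 0x49
s_2 = Round(s_1, k_1) = 0x9D
s_3 = Round(s_2, k_2) = 0xDD
s_4 = Round(s_3, k_3) = 0xD0
s_5 = Round(s_4, k_4) = 0x0A
s_6 = Round(s_5, k_5) = 0xAE
s_7 = Round(s_6, k_6) = 0xEB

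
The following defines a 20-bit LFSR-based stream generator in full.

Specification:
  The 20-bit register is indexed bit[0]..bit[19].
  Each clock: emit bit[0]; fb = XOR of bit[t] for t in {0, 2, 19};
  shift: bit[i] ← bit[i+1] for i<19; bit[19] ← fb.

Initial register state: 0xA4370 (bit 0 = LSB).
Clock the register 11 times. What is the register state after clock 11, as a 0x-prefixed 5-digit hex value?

0xD3748

reg_0 = 0xA4370
clock 1: out=0, reg = 0xD21B8
clock 2: out=0, reg = 0xE90DC
clock 3: out=0, reg = 0x7486E
clock 4: out=0, reg = 0xBA437
clock 5: out=1, reg = 0xDD21B
clock 6: out=1, reg = 0x6E90D
clock 7: out=1, reg = 0x37486
clock 8: out=0, reg = 0x9BA43
clock 9: out=1, reg = 0x4DD21
clock 10: out=1, reg = 0xA6E90
clock 11: out=0, reg = 0xD3748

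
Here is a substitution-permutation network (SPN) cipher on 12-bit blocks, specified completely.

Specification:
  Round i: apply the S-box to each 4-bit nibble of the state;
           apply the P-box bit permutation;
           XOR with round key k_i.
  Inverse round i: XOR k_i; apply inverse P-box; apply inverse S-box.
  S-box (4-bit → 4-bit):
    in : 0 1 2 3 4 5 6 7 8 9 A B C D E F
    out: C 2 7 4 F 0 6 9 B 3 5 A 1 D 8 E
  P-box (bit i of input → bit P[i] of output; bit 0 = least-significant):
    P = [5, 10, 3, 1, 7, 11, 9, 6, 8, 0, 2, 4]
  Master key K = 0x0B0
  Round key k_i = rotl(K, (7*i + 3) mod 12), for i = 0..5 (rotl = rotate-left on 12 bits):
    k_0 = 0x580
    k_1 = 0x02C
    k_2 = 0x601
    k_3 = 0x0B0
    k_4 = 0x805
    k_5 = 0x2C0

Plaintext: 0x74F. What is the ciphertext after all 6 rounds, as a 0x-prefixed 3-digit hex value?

0x987

s_0 = plaintext = 0x74F
s_1 = Round(s_0, k_0) = 0xA5A
s_2 = Round(s_1, k_1) = 0x100
s_3 = Round(s_2, k_2) = 0x44A
s_4 = Round(s_3, k_3) = 0xB4D
s_5 = Round(s_4, k_4) = 0x2FE
s_6 = Round(s_5, k_5) = 0x987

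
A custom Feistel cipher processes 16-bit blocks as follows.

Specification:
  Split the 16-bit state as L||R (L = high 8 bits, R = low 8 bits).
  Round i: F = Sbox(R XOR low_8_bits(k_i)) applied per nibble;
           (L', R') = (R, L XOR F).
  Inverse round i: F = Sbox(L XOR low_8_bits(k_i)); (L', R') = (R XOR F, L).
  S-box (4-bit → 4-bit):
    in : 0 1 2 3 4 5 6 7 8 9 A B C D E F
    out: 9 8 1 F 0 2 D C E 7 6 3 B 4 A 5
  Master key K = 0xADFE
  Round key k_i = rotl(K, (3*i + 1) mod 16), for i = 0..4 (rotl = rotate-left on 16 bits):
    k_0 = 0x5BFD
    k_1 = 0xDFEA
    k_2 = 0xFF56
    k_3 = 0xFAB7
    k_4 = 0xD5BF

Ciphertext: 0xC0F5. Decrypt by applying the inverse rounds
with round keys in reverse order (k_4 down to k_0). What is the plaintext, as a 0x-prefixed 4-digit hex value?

s_0 = ciphertext = 0xC0F5
s_1 = InvRound(s_0, k_4) = 0x30C0
s_2 = InvRound(s_1, k_3) = 0x2C30
s_3 = InvRound(s_2, k_2) = 0xF62C
s_4 = InvRound(s_3, k_1) = 0xA7F6
s_5 = InvRound(s_4, k_0) = 0xD0A7

0xD0A7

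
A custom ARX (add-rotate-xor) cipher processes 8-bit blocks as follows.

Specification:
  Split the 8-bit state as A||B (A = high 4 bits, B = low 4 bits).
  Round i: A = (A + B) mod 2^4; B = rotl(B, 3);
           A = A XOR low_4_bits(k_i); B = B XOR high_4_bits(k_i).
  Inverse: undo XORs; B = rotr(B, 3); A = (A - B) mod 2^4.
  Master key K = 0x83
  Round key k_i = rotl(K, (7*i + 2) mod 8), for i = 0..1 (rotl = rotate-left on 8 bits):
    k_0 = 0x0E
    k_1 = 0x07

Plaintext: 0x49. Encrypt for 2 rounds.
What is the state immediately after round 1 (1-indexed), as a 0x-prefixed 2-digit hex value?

0x3C

s_0 = plaintext = 0x49
s_1 = Round(s_0, k_0) = 0x3C
s_2 = Round(s_1, k_1) = 0x86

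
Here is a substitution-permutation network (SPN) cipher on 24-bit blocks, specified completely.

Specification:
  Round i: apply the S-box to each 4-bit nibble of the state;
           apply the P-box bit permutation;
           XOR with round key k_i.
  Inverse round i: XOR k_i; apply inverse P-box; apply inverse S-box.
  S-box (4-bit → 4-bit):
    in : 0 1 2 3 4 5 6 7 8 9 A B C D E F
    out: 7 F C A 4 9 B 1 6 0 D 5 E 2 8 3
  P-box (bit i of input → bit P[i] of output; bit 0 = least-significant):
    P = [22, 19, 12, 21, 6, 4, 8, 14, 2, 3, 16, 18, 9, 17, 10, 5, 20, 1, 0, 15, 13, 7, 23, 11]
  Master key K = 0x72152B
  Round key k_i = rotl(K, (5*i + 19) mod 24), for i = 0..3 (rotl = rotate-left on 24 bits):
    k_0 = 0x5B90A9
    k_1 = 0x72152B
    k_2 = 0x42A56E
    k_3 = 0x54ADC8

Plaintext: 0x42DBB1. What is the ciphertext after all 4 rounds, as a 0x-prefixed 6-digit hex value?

0xD2F659

s_0 = plaintext = 0x42DBB1
s_1 = Round(s_0, k_0) = 0xB001EC
s_2 = Round(s_1, k_1) = 0xCD6324
s_3 = Round(s_2, k_2) = 0xC4FEC4
s_4 = Round(s_3, k_3) = 0xD2F659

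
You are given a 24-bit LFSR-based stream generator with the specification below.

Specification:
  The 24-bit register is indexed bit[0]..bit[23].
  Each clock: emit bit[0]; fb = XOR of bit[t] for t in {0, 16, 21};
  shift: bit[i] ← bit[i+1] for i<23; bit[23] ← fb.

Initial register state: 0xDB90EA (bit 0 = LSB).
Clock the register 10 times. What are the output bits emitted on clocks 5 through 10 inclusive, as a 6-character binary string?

011100

reg_0 = 0xDB90EA
clock 1: out=0, reg = 0xEDC875
clock 2: out=1, reg = 0xF6E43A
clock 3: out=0, reg = 0xFB721D
clock 4: out=1, reg = 0xFDB90E
clock 5: out=0, reg = 0x7EDC87
clock 6: out=1, reg = 0x3F6E43
clock 7: out=1, reg = 0x9FB721
clock 8: out=1, reg = 0x4FDB90
clock 9: out=0, reg = 0xA7EDC8
clock 10: out=0, reg = 0x53F6E4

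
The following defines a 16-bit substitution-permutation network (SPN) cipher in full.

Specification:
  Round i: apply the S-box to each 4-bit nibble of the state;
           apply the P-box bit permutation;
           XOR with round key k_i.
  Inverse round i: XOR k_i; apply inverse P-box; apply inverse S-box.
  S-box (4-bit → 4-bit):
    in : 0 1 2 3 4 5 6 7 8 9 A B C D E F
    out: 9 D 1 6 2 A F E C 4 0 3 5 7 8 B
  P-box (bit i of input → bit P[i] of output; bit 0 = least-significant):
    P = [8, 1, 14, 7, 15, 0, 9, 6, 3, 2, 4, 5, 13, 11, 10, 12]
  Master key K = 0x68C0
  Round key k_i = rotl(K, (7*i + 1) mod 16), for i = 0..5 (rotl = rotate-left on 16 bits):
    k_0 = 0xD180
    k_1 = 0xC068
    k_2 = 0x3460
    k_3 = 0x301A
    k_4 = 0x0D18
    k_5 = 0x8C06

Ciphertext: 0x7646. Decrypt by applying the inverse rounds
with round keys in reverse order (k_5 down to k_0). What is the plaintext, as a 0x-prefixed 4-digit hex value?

0xE594

s_0 = ciphertext = 0x7646
s_1 = InvRound(s_0, k_5) = 0xFA19
s_2 = InvRound(s_1, k_4) = 0x1ADC
s_3 = InvRound(s_2, k_3) = 0xB485
s_4 = InvRound(s_3, k_2) = 0xA5FE
s_5 = InvRound(s_4, k_1) = 0xC3A6
s_6 = InvRound(s_5, k_0) = 0xE594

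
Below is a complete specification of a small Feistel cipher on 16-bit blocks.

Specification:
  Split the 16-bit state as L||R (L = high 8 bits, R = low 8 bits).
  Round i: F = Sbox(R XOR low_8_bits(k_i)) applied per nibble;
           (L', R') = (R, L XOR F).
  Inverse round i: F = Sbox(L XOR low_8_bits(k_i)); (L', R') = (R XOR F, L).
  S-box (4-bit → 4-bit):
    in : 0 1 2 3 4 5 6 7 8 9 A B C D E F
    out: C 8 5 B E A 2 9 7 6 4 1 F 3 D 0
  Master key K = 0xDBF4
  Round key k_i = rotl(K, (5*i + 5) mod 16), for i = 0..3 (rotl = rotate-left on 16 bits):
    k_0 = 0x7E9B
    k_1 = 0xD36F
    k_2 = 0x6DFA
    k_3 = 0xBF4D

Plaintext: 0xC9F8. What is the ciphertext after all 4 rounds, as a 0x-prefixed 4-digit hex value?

0x7A32

s_0 = plaintext = 0xC9F8
s_1 = Round(s_0, k_0) = 0xF8E2
s_2 = Round(s_1, k_1) = 0xE28B
s_3 = Round(s_2, k_2) = 0x8B7A
s_4 = Round(s_3, k_3) = 0x7A32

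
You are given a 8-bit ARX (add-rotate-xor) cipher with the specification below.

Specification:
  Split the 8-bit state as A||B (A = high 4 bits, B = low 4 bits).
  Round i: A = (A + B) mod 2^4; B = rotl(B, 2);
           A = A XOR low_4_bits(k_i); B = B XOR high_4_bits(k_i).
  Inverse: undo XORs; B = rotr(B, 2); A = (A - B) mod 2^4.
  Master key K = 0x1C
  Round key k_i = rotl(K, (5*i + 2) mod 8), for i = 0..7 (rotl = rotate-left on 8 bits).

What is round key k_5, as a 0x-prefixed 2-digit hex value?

0xE0

K = 0x1C
k_0 = rotl(K, (5*0+2) mod 8) = rotl(K, 2) = 0x70
k_1 = rotl(K, (5*1+2) mod 8) = rotl(K, 7) = 0x0E
k_2 = rotl(K, (5*2+2) mod 8) = rotl(K, 4) = 0xC1
k_3 = rotl(K, (5*3+2) mod 8) = rotl(K, 1) = 0x38
k_4 = rotl(K, (5*4+2) mod 8) = rotl(K, 6) = 0x07
k_5 = rotl(K, (5*5+2) mod 8) = rotl(K, 3) = 0xE0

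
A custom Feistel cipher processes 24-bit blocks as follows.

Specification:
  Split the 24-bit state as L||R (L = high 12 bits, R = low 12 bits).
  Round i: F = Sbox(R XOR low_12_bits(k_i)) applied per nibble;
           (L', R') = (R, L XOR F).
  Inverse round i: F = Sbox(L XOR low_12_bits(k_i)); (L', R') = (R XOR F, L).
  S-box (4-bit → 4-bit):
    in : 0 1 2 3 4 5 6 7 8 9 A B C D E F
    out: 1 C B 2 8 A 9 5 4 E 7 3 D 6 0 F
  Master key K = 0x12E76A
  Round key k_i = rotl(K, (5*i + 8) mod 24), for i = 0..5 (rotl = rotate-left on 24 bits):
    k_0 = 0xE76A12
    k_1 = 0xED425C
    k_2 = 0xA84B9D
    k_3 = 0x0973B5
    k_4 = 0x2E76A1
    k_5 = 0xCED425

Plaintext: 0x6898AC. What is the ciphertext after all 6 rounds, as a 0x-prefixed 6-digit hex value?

s_0 = plaintext = 0x6898AC
s_1 = Round(s_0, k_0) = 0x8ACDB9
s_2 = Round(s_1, k_1) = 0xDB97A6
s_3 = Round(s_2, k_2) = 0x7A609A
s_4 = Round(s_3, k_3) = 0x09A519
s_5 = Round(s_4, k_4) = 0x5192AE
s_6 = Round(s_5, k_5) = 0x2AEC5A

0x2AEC5A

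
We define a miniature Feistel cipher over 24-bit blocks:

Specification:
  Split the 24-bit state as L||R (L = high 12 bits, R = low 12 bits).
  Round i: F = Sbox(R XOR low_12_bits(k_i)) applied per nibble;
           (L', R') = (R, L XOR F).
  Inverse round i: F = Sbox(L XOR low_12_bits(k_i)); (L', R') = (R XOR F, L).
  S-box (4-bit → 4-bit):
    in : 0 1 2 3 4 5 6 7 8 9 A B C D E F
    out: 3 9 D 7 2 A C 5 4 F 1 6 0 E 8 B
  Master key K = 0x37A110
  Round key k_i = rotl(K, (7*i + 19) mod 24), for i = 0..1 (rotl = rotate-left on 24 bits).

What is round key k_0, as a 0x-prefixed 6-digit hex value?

K = 0x37A110
k_0 = rotl(K, (7*0+19) mod 24) = rotl(K, 19) = 0x81BD08

0x81BD08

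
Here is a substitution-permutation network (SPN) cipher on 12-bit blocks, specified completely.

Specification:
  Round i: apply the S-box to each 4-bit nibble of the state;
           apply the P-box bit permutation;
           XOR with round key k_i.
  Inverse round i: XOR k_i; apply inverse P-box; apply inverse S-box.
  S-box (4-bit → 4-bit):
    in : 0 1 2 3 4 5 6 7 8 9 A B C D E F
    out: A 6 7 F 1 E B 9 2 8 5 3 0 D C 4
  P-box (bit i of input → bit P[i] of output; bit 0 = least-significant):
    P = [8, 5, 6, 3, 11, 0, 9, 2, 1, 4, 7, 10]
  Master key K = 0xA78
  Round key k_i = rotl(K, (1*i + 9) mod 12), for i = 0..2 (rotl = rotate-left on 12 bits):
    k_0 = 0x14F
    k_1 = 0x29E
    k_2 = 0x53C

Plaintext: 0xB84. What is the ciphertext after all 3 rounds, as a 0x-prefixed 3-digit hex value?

0x41F

s_0 = plaintext = 0xB84
s_1 = Round(s_0, k_0) = 0x05C
s_2 = Round(s_1, k_1) = 0x48B
s_3 = Round(s_2, k_2) = 0x41F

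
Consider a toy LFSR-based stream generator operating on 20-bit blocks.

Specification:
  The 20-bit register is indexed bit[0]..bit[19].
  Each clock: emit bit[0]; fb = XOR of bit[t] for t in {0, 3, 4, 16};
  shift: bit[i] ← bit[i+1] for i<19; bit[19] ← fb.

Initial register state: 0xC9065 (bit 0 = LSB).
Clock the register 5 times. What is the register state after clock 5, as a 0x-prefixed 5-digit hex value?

0x9E483

reg_0 = 0xC9065
clock 1: out=1, reg = 0xE4832
clock 2: out=0, reg = 0xF2419
clock 3: out=1, reg = 0x7920C
clock 4: out=0, reg = 0x3C906
clock 5: out=0, reg = 0x9E483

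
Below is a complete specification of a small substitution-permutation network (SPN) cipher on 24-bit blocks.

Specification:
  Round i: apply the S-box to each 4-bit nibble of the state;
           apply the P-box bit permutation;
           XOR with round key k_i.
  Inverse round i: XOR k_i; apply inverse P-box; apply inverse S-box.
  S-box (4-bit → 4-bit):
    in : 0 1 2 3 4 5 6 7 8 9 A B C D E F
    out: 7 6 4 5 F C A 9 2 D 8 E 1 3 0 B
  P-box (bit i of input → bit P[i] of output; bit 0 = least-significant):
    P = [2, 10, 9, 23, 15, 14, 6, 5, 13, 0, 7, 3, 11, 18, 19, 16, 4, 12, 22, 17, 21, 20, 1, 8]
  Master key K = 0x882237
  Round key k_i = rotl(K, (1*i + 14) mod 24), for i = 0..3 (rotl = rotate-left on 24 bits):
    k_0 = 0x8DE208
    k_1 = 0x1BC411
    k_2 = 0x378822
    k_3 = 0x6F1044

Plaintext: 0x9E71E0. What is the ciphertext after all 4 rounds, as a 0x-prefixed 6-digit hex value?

s_0 = plaintext = 0x9E71E0
s_1 = Round(s_0, k_0) = 0xACED8F
s_2 = Round(s_1, k_1) = 0x9BA104
s_3 = Round(s_2, k_2) = 0xD45FE5
s_4 = Round(s_3, k_3) = 0x94225D

0x94225D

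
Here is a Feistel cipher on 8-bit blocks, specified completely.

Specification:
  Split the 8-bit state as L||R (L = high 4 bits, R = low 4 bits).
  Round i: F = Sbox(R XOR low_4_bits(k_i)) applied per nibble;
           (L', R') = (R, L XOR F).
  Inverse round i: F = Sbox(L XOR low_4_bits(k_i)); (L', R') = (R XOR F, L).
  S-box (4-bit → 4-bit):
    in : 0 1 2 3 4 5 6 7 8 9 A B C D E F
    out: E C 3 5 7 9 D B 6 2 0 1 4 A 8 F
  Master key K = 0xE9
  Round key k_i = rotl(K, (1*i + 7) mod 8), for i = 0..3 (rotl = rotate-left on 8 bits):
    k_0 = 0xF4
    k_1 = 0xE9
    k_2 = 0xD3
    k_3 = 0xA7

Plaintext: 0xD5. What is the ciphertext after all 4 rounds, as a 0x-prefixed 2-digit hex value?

0xF5

s_0 = plaintext = 0xD5
s_1 = Round(s_0, k_0) = 0x51
s_2 = Round(s_1, k_1) = 0x13
s_3 = Round(s_2, k_2) = 0x3F
s_4 = Round(s_3, k_3) = 0xF5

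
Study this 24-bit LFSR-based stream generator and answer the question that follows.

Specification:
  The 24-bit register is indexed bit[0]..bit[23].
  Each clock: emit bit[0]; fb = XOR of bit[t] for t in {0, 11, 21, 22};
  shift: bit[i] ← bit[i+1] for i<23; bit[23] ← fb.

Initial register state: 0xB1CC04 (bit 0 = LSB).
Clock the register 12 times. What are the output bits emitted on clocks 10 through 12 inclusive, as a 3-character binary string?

011

reg_0 = 0xB1CC04
clock 1: out=0, reg = 0x58E602
clock 2: out=0, reg = 0xAC7301
clock 3: out=1, reg = 0x563980
clock 4: out=0, reg = 0x2B1CC0
clock 5: out=0, reg = 0x158E60
clock 6: out=0, reg = 0x8AC730
clock 7: out=0, reg = 0x456398
clock 8: out=0, reg = 0xA2B1CC
clock 9: out=0, reg = 0xD158E6
clock 10: out=0, reg = 0x68AC73
clock 11: out=1, reg = 0x345639
clock 12: out=1, reg = 0x1A2B1C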